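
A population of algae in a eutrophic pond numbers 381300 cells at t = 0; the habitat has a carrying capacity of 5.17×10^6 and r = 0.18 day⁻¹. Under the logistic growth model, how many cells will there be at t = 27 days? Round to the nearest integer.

A = (K − N₀)/N₀ = (5.17×10^6 − 381300)/381300 = 12.559.
N(t) = K/(1 + A·e^(−rt)) = 5.17×10^6/(1 + 12.559×e^(−0.18×27)).
e^(−4.86) = 0.0077505; denominator = 1 + 12.559×0.0077505 = 1.0973.
N = 5.17×10^6/1.0973 = 4.711404×10^6.

4711404 cells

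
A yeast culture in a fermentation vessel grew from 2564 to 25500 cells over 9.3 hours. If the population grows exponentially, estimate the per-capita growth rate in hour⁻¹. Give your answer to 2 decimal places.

0.25 per hour

From N(t) = N₀·e^(rt): e^(r·9.3) = 25500/2564 = 9.9454.
r·9.3 = ln(9.9454) = 2.2971, so r = 2.2971/9.3 = 0.247.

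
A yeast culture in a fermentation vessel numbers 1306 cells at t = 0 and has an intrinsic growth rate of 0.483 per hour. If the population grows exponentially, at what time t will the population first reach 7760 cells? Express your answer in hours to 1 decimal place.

3.7 hours

Set N₀·e^(rt) = 7760: e^(0.483·t) = 7760/1306 = 5.9418.
0.483·t = ln(5.9418) = 1.782, so t = 1.782/0.483 = 3.6895.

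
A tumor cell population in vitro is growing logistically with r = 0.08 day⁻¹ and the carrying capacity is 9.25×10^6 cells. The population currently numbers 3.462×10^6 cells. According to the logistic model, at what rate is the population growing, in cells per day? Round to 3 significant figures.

173000 cells per day

dN/dt = rN(1 − N/K) = 0.08 × 3.462×10^6 × (1 − 3.462×10^6/9.25×10^6).
1 − 3.462×10^6/9.25×10^6 = 0.62573; dN/dt = 0.08 × 3.462×10^6 × 0.62573 = 1.73302×10^5.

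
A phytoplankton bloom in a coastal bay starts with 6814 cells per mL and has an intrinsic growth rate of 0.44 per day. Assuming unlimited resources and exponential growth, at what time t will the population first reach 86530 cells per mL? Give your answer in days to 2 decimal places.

5.78 days

Set N₀·e^(rt) = 86530: e^(0.44·t) = 86530/6814 = 12.699.
0.44·t = ln(12.699) = 2.5415, so t = 2.5415/0.44 = 5.7762.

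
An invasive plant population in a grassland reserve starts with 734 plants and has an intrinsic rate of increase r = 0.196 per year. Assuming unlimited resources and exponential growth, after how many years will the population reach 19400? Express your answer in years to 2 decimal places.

Set N₀·e^(rt) = 19400: e^(0.196·t) = 19400/734 = 26.431.
0.196·t = ln(26.431) = 3.2745, so t = 3.2745/0.196 = 16.707.

16.71 years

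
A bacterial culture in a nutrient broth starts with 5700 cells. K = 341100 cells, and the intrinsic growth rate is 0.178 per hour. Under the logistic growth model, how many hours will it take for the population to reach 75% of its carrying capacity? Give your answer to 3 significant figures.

A = (K − N₀)/N₀ = (341100 − 5700)/5700 = 58.842.
Solve 341100/(1 + 58.842·e^(−0.178t)) = 255825: 1 + 58.842·e^(−0.178t) = 1.3333, so e^(−0.178t) = 0.00566488.
−0.178·t = ln(0.00566488) = -5.1735, so t = 5.1735/0.178 = 29.064.

29.1 hours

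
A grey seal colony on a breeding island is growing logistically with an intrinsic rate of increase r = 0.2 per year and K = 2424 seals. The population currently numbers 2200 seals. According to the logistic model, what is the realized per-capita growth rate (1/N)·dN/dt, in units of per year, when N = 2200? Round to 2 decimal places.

(1/N)·dN/dt = r(1 − N/K) = 0.2 × (1 − 2200/2424).
= 0.2 × 0.092409 = 0.018482.

0.02 per year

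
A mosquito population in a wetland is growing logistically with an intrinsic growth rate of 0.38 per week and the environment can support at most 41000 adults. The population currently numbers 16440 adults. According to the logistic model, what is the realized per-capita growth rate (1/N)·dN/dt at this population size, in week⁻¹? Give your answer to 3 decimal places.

(1/N)·dN/dt = r(1 − N/K) = 0.38 × (1 − 16440/41000).
= 0.38 × 0.59902 = 0.22763.

0.228 per week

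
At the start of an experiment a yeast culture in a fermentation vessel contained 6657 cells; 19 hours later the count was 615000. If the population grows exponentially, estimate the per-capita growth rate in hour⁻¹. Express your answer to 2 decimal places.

From N(t) = N₀·e^(rt): e^(r·19) = 615000/6657 = 92.384.
r·19 = ln(92.384) = 4.526, so r = 4.526/19 = 0.23821.

0.24 per hour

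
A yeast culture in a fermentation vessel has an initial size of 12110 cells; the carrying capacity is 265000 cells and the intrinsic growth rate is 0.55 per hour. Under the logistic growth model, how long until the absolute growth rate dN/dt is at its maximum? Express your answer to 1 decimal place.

5.5 hours

Logistic growth is fastest at N = K/2 = 132500.
A = (K − N₀)/N₀ = 20.883. Set K/(1 + A·e^(−rt)) = K/2 → A·e^(−rt) = 1.
e^(−0.55t) = 1/20.883 = 0.0478864, so t = ln(20.883)/0.55 = 3.0389/0.55 = 5.5253.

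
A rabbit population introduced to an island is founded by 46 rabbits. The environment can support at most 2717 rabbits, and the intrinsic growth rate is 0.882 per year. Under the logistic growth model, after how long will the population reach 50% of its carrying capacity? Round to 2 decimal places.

A = (K − N₀)/N₀ = (2717 − 46)/46 = 58.065.
Solve 2717/(1 + 58.065·e^(−0.882t)) = 1358.5: 1 + 58.065·e^(−0.882t) = 2, so e^(−0.882t) = 0.017222.
−0.882·t = ln(0.017222) = -4.0616, so t = 4.0616/0.882 = 4.605.

4.60 years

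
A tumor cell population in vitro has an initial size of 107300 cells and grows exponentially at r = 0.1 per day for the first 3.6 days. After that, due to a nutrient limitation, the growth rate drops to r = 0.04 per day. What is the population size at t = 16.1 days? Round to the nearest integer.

Phase 1: N(3.6) = 107300·e^(0.1×3.6) = 107300·e^0.36 = 153796.
Phase 2 runs for 16.1 − 3.6 = 12.5 days at r = 0.04.
N(16.1) = 153796·e^(0.04×12.5) = 153796·e^0.5 = 253567.

253567 cells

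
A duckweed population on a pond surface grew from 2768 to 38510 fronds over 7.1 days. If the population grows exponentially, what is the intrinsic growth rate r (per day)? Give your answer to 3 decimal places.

From N(t) = N₀·e^(rt): e^(r·7.1) = 38510/2768 = 13.913.
r·7.1 = ln(13.913) = 2.6328, so r = 2.6328/7.1 = 0.37082.

0.371 per day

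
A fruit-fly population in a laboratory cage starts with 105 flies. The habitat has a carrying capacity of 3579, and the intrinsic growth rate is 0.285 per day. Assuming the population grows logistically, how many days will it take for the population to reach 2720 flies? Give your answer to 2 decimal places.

A = (K − N₀)/N₀ = (3579 − 105)/105 = 33.086.
Solve 3579/(1 + 33.086·e^(−0.285t)) = 2720: 1 + 33.086·e^(−0.285t) = 1.3158, so e^(−0.285t) = 0.00954517.
−0.285·t = ln(0.00954517) = -4.6517, so t = 4.6517/0.285 = 16.322.

16.32 days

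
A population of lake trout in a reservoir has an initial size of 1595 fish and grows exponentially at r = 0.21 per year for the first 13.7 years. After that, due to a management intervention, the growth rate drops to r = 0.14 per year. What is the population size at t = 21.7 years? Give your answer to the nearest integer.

Phase 1: N(13.7) = 1595·e^(0.21×13.7) = 1595·e^2.877 = 28328.7.
Phase 2 runs for 21.7 − 13.7 = 8 years at r = 0.14.
N(21.7) = 28328.7·e^(0.14×8) = 28328.7·e^1.12 = 86823.2.

86823 fish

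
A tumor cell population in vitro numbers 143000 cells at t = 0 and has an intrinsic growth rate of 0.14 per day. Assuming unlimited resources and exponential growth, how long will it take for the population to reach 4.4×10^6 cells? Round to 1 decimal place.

24.5 days

Set N₀·e^(rt) = 4.4×10^6: e^(0.14·t) = 4.4×10^6/143000 = 30.769.
0.14·t = ln(30.769) = 3.4265, so t = 3.4265/0.14 = 24.475.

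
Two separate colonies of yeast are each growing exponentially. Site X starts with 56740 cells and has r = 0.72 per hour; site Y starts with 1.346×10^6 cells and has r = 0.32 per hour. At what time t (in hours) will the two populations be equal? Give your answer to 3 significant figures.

7.92 hours

Set 56740·e^(0.72t) = 1.346×10^6·e^(0.32t).
e^((0.72 − 0.32)t) = 1.346×10^6/56740 → e^(0.4·t) = 23.722.
0.4·t = ln(23.722) = 3.1664, so t = 3.1664/0.4 = 7.916.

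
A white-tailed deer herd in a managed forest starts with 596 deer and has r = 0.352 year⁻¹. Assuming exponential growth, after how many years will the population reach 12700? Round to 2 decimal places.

Set N₀·e^(rt) = 12700: e^(0.352·t) = 12700/596 = 21.309.
0.352·t = ln(21.309) = 3.0591, so t = 3.0591/0.352 = 8.6907.

8.69 years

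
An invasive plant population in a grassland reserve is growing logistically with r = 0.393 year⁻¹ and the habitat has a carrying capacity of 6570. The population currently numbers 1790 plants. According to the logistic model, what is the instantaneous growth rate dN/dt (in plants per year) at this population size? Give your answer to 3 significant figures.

512 plants per year

dN/dt = rN(1 − N/K) = 0.393 × 1790 × (1 − 1790/6570).
1 − 1790/6570 = 0.72755; dN/dt = 0.393 × 1790 × 0.72755 = 511.81.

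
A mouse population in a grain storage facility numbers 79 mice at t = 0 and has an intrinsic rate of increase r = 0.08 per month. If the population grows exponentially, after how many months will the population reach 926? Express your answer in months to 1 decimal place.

Set N₀·e^(rt) = 926: e^(0.08·t) = 926/79 = 11.722.
0.08·t = ln(11.722) = 2.4614, so t = 2.4614/0.08 = 30.768.

30.8 months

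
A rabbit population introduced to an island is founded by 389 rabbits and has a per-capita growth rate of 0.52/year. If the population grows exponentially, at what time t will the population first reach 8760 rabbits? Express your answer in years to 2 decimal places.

Set N₀·e^(rt) = 8760: e^(0.52·t) = 8760/389 = 22.519.
0.52·t = ln(22.519) = 3.1144, so t = 3.1144/0.52 = 5.9892.

5.99 years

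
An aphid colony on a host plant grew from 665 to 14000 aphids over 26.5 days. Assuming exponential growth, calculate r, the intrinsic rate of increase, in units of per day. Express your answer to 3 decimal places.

0.115 per day

From N(t) = N₀·e^(rt): e^(r·26.5) = 14000/665 = 21.053.
r·26.5 = ln(21.053) = 3.047, so r = 3.047/26.5 = 0.11498.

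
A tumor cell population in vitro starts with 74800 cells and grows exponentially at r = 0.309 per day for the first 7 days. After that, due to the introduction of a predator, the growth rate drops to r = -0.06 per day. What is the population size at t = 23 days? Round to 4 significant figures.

249100 cells

Phase 1: N(7) = 74800·e^(0.309×7) = 74800·e^2.163 = 650550.
Phase 2 runs for 23 − 7 = 16 days at r = -0.06.
N(23) = 650550·e^(-0.06×16) = 650550·e^-0.96 = 249091.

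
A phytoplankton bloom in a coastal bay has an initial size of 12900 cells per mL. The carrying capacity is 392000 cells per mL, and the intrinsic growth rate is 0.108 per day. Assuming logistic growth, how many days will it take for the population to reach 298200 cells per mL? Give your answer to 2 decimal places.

A = (K − N₀)/N₀ = (392000 − 12900)/12900 = 29.388.
Solve 392000/(1 + 29.388·e^(−0.108t)) = 298200: 1 + 29.388·e^(−0.108t) = 1.3146, so e^(−0.108t) = 0.0107036.
−0.108·t = ln(0.0107036) = -4.5372, so t = 4.5372/0.108 = 42.011.

42.01 days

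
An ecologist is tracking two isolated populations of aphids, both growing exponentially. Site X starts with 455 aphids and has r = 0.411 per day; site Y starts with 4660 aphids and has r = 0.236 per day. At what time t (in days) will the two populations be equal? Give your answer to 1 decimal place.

13.3 days

Set 455·e^(0.411t) = 4660·e^(0.236t).
e^((0.411 − 0.236)t) = 4660/455 → e^(0.175·t) = 10.242.
0.175·t = ln(10.242) = 2.3265, so t = 2.3265/0.175 = 13.294.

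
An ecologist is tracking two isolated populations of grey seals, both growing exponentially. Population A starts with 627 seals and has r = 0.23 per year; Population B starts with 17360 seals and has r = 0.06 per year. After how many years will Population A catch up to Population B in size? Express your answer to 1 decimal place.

19.5 years

Set 627·e^(0.23t) = 17360·e^(0.06t).
e^((0.23 − 0.06)t) = 17360/627 → e^(0.17·t) = 27.687.
0.17·t = ln(27.687) = 3.321, so t = 3.321/0.17 = 19.535.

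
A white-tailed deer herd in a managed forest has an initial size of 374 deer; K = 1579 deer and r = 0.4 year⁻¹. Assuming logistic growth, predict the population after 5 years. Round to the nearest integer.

A = (K − N₀)/N₀ = (1579 − 374)/374 = 3.2219.
N(t) = K/(1 + A·e^(−rt)) = 1579/(1 + 3.2219×e^(−0.4×5)).
e^(−2) = 0.13534; denominator = 1 + 3.2219×0.13534 = 1.436.
N = 1579/1.436 = 1099.55.

1100 deer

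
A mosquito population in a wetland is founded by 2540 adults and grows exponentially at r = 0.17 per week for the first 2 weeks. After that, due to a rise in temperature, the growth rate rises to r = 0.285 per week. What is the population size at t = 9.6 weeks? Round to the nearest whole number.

31130 adults

Phase 1: N(2) = 2540·e^(0.17×2) = 2540·e^0.34 = 3568.57.
Phase 2 runs for 9.6 − 2 = 7.6 weeks at r = 0.285.
N(9.6) = 3568.57·e^(0.285×7.6) = 3568.57·e^2.166 = 31129.8.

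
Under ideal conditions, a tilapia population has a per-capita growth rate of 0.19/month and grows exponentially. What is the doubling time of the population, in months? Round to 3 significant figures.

3.65 months

Doubling time t_d = ln(2)/r = 0.6931/0.19 = 3.6481.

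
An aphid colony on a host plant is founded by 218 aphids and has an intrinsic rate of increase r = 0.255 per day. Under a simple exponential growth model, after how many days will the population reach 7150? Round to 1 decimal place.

Set N₀·e^(rt) = 7150: e^(0.255·t) = 7150/218 = 32.798.
0.255·t = ln(32.798) = 3.4904, so t = 3.4904/0.255 = 13.688.

13.7 days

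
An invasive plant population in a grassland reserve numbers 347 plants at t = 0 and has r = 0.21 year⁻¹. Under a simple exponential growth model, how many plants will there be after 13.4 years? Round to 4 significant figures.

N(t) = N₀·e^(rt) = 347 × e^(0.21×13.4) = 347 × e^2.814.
e^2.814 ≈ 16.676, so N ≈ 347 × 16.676 = 5786.74.

5787 plants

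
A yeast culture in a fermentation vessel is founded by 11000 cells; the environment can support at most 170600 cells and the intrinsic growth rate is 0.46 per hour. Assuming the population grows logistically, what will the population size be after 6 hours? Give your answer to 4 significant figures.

A = (K − N₀)/N₀ = (170600 − 11000)/11000 = 14.509.
N(t) = K/(1 + A·e^(−rt)) = 170600/(1 + 14.509×e^(−0.46×6)).
e^(−2.76) = 0.063292; denominator = 1 + 14.509×0.063292 = 1.9183.
N = 170600/1.9183 = 88932.6.

88930 cells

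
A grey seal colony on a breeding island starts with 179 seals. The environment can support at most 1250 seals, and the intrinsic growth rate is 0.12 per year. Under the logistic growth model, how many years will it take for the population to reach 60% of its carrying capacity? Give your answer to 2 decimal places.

A = (K − N₀)/N₀ = (1250 − 179)/179 = 5.9832.
Solve 1250/(1 + 5.9832·e^(−0.12t)) = 750: 1 + 5.9832·e^(−0.12t) = 1.6667, so e^(−0.12t) = 0.111422.
−0.12·t = ln(0.111422) = -2.1944, so t = 2.1944/0.12 = 18.287.

18.29 years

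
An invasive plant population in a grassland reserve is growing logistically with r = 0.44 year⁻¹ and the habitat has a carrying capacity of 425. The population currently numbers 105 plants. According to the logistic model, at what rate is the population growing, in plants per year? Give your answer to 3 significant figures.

dN/dt = rN(1 − N/K) = 0.44 × 105 × (1 − 105/425).
1 − 105/425 = 0.75294; dN/dt = 0.44 × 105 × 0.75294 = 34.786.

34.8 plants per year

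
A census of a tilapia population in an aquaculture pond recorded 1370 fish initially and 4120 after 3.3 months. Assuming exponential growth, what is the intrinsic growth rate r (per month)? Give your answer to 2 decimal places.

0.33 per month

From N(t) = N₀·e^(rt): e^(r·3.3) = 4120/1370 = 3.0073.
r·3.3 = ln(3.0073) = 1.101, so r = 1.101/3.3 = 0.33365.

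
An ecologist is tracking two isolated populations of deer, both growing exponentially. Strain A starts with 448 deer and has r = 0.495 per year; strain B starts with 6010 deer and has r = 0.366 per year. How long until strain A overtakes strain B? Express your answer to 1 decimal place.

20.1 years

Set 448·e^(0.495t) = 6010·e^(0.366t).
e^((0.495 − 0.366)t) = 6010/448 → e^(0.129·t) = 13.415.
0.129·t = ln(13.415) = 2.5964, so t = 2.5964/0.129 = 20.127.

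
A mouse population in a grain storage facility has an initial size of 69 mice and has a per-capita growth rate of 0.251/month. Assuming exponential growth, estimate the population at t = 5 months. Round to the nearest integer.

N(t) = N₀·e^(rt) = 69 × e^(0.251×5) = 69 × e^1.255.
e^1.255 ≈ 3.5078, so N ≈ 69 × 3.5078 = 242.041.

242 mice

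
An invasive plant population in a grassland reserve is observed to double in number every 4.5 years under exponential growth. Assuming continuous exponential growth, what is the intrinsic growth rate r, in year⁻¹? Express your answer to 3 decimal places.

0.154 per year

r = ln(2)/t_d = 0.6931/4.5 = 0.15403.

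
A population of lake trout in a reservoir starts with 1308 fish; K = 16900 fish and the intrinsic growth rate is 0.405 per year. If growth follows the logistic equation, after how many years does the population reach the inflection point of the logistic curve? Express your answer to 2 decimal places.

Logistic growth is fastest at N = K/2 = 8450.
A = (K − N₀)/N₀ = 11.92. Set K/(1 + A·e^(−rt)) = K/2 → A·e^(−rt) = 1.
e^(−0.405t) = 1/11.92 = 0.0838892, so t = ln(11.92)/0.405 = 2.4783/0.405 = 6.1192.

6.12 years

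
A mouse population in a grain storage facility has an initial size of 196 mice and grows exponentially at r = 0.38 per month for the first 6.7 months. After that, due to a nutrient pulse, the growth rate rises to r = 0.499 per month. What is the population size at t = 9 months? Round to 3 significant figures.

Phase 1: N(6.7) = 196·e^(0.38×6.7) = 196·e^2.546 = 2500.17.
Phase 2 runs for 9 − 6.7 = 2.3 months at r = 0.499.
N(9) = 2500.17·e^(0.499×2.3) = 2500.17·e^1.148 = 7877.88.

7880 mice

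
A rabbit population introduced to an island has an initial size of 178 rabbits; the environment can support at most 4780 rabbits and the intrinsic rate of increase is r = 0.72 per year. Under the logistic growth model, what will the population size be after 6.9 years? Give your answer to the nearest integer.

4051 rabbits

A = (K − N₀)/N₀ = (4780 − 178)/178 = 25.854.
N(t) = K/(1 + A·e^(−rt)) = 4780/(1 + 25.854×e^(−0.72×6.9)).
e^(−4.968) = 0.006957; denominator = 1 + 25.854×0.006957 = 1.1799.
N = 4780/1.1799 = 4051.3.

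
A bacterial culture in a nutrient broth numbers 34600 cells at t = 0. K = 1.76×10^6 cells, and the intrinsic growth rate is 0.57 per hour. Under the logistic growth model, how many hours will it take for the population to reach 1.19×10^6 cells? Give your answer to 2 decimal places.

A = (K − N₀)/N₀ = (1.76×10^6 − 34600)/34600 = 49.867.
Solve 1.76×10^6/(1 + 49.867·e^(−0.57t)) = 1.19×10^6: 1 + 49.867·e^(−0.57t) = 1.479, so e^(−0.57t) = 0.00960537.
−0.57·t = ln(0.00960537) = -4.6454, so t = 4.6454/0.57 = 8.1499.

8.15 hours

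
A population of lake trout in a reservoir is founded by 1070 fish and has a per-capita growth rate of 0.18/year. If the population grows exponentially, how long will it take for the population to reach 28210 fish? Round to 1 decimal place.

Set N₀·e^(rt) = 28210: e^(0.18·t) = 28210/1070 = 26.364.
0.18·t = ln(26.364) = 3.272, so t = 3.272/0.18 = 18.178.

18.2 years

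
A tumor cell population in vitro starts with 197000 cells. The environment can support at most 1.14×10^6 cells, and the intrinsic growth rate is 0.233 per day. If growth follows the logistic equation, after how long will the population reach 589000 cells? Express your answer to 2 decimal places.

7.01 days

A = (K − N₀)/N₀ = (1.14×10^6 − 197000)/197000 = 4.7868.
Solve 1.14×10^6/(1 + 4.7868·e^(−0.233t)) = 589000: 1 + 4.7868·e^(−0.233t) = 1.9355, so e^(−0.233t) = 0.19543.
−0.233·t = ln(0.19543) = -1.6326, so t = 1.6326/0.233 = 7.0067.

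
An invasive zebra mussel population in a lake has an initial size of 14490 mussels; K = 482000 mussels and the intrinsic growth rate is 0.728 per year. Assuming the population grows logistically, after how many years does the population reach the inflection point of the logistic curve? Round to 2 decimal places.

Logistic growth is fastest at N = K/2 = 241000.
A = (K − N₀)/N₀ = 32.264. Set K/(1 + A·e^(−rt)) = K/2 → A·e^(−rt) = 1.
e^(−0.728t) = 1/32.264 = 0.030994, so t = ln(32.264)/0.728 = 3.474/0.728 = 4.7719.

4.77 years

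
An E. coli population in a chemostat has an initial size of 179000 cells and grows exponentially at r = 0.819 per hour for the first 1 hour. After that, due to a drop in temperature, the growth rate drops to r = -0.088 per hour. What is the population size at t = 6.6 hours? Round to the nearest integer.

Phase 1: N(1) = 179000·e^(0.819×1) = 179000·e^0.819 = 406013.
Phase 2 runs for 6.6 − 1 = 5.6 hours at r = -0.088.
N(6.6) = 406013·e^(-0.088×5.6) = 406013·e^-0.4928 = 248039.

248039 cells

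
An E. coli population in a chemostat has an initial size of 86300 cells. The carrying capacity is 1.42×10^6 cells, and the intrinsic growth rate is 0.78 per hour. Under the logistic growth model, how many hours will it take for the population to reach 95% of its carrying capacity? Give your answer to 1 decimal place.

7.3 hours

A = (K − N₀)/N₀ = (1.42×10^6 − 86300)/86300 = 15.454.
Solve 1.42×10^6/(1 + 15.454·e^(−0.78t)) = 1.349×10^6: 1 + 15.454·e^(−0.78t) = 1.0526, so e^(−0.78t) = 0.00340564.
−0.78·t = ln(0.00340564) = -5.6823, so t = 5.6823/0.78 = 7.285.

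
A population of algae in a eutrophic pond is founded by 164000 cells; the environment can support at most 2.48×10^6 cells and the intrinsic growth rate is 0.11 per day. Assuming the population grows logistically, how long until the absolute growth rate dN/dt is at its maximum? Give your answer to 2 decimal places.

24.07 days

Logistic growth is fastest at N = K/2 = 1.24×10^6.
A = (K − N₀)/N₀ = 14.122. Set K/(1 + A·e^(−rt)) = K/2 → A·e^(−rt) = 1.
e^(−0.11t) = 1/14.122 = 0.0708117, so t = ln(14.122)/0.11 = 2.6477/0.11 = 24.07.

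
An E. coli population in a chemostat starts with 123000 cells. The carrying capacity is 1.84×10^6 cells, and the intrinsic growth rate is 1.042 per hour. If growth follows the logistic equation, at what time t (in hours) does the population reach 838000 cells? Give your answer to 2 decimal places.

A = (K − N₀)/N₀ = (1.84×10^6 − 123000)/123000 = 13.959.
Solve 1.84×10^6/(1 + 13.959·e^(−1.042t)) = 838000: 1 + 13.959·e^(−1.042t) = 2.1957, so e^(−1.042t) = 0.0856561.
−1.042·t = ln(0.0856561) = -2.4574, so t = 2.4574/1.042 = 2.3584.

2.36 hours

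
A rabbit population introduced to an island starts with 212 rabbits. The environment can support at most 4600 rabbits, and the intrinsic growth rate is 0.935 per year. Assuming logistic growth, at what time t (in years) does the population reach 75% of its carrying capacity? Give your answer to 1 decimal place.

A = (K − N₀)/N₀ = (4600 − 212)/212 = 20.698.
Solve 4600/(1 + 20.698·e^(−0.935t)) = 3450: 1 + 20.698·e^(−0.935t) = 1.3333, so e^(−0.935t) = 0.0161045.
−0.935·t = ln(0.0161045) = -4.1287, so t = 4.1287/0.935 = 4.4157.

4.4 years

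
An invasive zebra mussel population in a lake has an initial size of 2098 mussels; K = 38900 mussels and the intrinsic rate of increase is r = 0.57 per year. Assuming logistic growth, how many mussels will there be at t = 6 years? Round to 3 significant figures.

24700 mussels

A = (K − N₀)/N₀ = (38900 − 2098)/2098 = 17.541.
N(t) = K/(1 + A·e^(−rt)) = 38900/(1 + 17.541×e^(−0.57×6)).
e^(−3.42) = 0.032712; denominator = 1 + 17.541×0.032712 = 1.5738.
N = 38900/1.5738 = 24716.9.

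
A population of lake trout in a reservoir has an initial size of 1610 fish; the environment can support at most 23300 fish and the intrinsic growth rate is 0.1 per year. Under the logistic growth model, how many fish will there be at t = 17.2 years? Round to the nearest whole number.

6828 fish

A = (K − N₀)/N₀ = (23300 − 1610)/1610 = 13.472.
N(t) = K/(1 + A·e^(−rt)) = 23300/(1 + 13.472×e^(−0.1×17.2)).
e^(−1.72) = 0.17907; denominator = 1 + 13.472×0.17907 = 3.4124.
N = 23300/3.4124 = 6828.06.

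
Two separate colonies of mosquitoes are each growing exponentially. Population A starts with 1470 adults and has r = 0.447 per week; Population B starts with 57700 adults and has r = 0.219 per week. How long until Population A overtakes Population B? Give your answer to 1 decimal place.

Set 1470·e^(0.447t) = 57700·e^(0.219t).
e^((0.447 − 0.219)t) = 57700/1470 → e^(0.228·t) = 39.252.
0.228·t = ln(39.252) = 3.67, so t = 3.67/0.228 = 16.096.

16.1 weeks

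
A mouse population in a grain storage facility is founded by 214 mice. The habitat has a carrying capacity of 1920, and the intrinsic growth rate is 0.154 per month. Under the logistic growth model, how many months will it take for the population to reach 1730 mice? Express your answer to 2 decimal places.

A = (K − N₀)/N₀ = (1920 − 214)/214 = 7.972.
Solve 1920/(1 + 7.972·e^(−0.154t)) = 1730: 1 + 7.972·e^(−0.154t) = 1.1098, so e^(−0.154t) = 0.0137766.
−0.154·t = ln(0.0137766) = -4.2848, so t = 4.2848/0.154 = 27.823.

27.82 months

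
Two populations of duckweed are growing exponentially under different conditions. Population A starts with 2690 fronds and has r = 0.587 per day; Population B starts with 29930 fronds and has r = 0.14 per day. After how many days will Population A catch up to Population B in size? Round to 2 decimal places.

5.39 days

Set 2690·e^(0.587t) = 29930·e^(0.14t).
e^((0.587 − 0.14)t) = 29930/2690 → e^(0.447·t) = 11.126.
0.447·t = ln(11.126) = 2.4093, so t = 2.4093/0.447 = 5.39.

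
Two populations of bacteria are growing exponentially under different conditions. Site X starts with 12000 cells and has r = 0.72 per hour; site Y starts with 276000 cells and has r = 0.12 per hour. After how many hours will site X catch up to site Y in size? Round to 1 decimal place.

5.2 hours

Set 12000·e^(0.72t) = 276000·e^(0.12t).
e^((0.72 − 0.12)t) = 276000/12000 → e^(0.6·t) = 23.
0.6·t = ln(23) = 3.1355, so t = 3.1355/0.6 = 5.2258.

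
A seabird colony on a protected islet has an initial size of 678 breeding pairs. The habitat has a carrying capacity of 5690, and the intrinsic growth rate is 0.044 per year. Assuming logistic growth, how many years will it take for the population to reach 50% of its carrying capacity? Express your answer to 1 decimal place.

45.5 years

A = (K − N₀)/N₀ = (5690 − 678)/678 = 7.3923.
Solve 5690/(1 + 7.3923·e^(−0.044t)) = 2845: 1 + 7.3923·e^(−0.044t) = 2, so e^(−0.044t) = 0.135275.
−0.044·t = ln(0.135275) = -2.0004, so t = 2.0004/0.044 = 45.465.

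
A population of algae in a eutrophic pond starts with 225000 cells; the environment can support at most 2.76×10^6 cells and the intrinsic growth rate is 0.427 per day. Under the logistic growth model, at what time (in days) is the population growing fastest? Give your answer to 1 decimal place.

Logistic growth is fastest at N = K/2 = 1.38×10^6.
A = (K − N₀)/N₀ = 11.267. Set K/(1 + A·e^(−rt)) = K/2 → A·e^(−rt) = 1.
e^(−0.427t) = 1/11.267 = 0.0887574, so t = ln(11.267)/0.427 = 2.4218/0.427 = 5.6718.

5.7 days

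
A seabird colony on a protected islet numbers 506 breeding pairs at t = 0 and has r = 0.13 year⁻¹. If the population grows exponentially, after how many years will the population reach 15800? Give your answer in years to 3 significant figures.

Set N₀·e^(rt) = 15800: e^(0.13·t) = 15800/506 = 31.225.
0.13·t = ln(31.225) = 3.4412, so t = 3.4412/0.13 = 26.471.

26.5 years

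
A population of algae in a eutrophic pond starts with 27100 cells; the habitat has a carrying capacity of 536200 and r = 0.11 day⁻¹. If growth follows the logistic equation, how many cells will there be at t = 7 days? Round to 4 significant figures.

A = (K − N₀)/N₀ = (536200 − 27100)/27100 = 18.786.
N(t) = K/(1 + A·e^(−rt)) = 536200/(1 + 18.786×e^(−0.11×7)).
e^(−0.77) = 0.46301; denominator = 1 + 18.786×0.46301 = 9.6982.
N = 536200/9.6982 = 55288.9.

55290 cells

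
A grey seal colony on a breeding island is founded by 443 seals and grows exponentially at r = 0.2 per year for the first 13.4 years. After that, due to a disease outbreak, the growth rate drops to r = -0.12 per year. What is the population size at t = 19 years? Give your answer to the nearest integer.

Phase 1: N(13.4) = 443·e^(0.2×13.4) = 443·e^2.68 = 6461.2.
Phase 2 runs for 19 − 13.4 = 5.6 years at r = -0.12.
N(19) = 6461.2·e^(-0.12×5.6) = 6461.2·e^-0.672 = 3299.64.

3300 seals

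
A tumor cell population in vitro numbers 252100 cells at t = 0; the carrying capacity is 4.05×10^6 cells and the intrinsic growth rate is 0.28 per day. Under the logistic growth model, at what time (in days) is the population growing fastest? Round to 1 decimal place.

Logistic growth is fastest at N = K/2 = 2.025×10^6.
A = (K − N₀)/N₀ = 15.065. Set K/(1 + A·e^(−rt)) = K/2 → A·e^(−rt) = 1.
e^(−0.28t) = 1/15.065 = 0.0663788, so t = ln(15.065)/0.28 = 2.7124/0.28 = 9.6871.

9.7 days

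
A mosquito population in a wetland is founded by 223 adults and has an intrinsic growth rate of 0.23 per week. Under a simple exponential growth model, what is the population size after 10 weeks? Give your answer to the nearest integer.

N(t) = N₀·e^(rt) = 223 × e^(0.23×10) = 223 × e^2.3.
e^2.3 ≈ 9.9742, so N ≈ 223 × 9.9742 = 2224.24.

2224 adults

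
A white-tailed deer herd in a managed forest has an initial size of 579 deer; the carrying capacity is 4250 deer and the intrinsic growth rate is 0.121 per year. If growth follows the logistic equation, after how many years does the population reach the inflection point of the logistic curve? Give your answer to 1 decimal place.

15.3 years

Logistic growth is fastest at N = K/2 = 2125.
A = (K − N₀)/N₀ = 6.3402. Set K/(1 + A·e^(−rt)) = K/2 → A·e^(−rt) = 1.
e^(−0.121t) = 1/6.3402 = 0.157723, so t = ln(6.3402)/0.121 = 1.8469/0.121 = 15.264.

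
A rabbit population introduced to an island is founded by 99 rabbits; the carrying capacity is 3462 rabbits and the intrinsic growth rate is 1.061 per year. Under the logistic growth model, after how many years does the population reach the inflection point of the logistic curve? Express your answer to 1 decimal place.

Logistic growth is fastest at N = K/2 = 1731.
A = (K − N₀)/N₀ = 33.97. Set K/(1 + A·e^(−rt)) = K/2 → A·e^(−rt) = 1.
e^(−1.061t) = 1/33.97 = 0.029438, so t = ln(33.97)/1.061 = 3.5255/1.061 = 3.3228.

3.3 years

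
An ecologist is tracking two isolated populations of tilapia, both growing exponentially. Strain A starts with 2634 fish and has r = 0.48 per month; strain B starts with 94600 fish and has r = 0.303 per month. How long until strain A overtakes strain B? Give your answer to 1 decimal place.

Set 2634·e^(0.48t) = 94600·e^(0.303t).
e^((0.48 − 0.303)t) = 94600/2634 → e^(0.177·t) = 35.915.
0.177·t = ln(35.915) = 3.5812, so t = 3.5812/0.177 = 20.233.

20.2 months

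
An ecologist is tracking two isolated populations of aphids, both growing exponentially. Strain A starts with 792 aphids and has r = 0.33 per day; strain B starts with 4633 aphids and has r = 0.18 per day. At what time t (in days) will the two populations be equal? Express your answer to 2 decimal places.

Set 792·e^(0.33t) = 4633·e^(0.18t).
e^((0.33 − 0.18)t) = 4633/792 → e^(0.15·t) = 5.8497.
0.15·t = ln(5.8497) = 1.7664, so t = 1.7664/0.15 = 11.776.

11.78 days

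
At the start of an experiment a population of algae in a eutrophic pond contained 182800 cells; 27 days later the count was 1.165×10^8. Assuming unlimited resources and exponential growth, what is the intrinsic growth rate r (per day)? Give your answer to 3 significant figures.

From N(t) = N₀·e^(rt): e^(r·27) = 1.165×10^8/182800 = 637.31.
r·27 = ln(637.31) = 6.4573, so r = 6.4573/27 = 0.23916.

0.239 per day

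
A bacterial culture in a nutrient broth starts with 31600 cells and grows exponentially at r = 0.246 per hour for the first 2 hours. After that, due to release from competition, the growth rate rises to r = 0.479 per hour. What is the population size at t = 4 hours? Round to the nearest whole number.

134714 cells

Phase 1: N(2) = 31600·e^(0.246×2) = 31600·e^0.492 = 51684.5.
Phase 2 runs for 4 − 2 = 2 hours at r = 0.479.
N(4) = 51684.5·e^(0.479×2) = 51684.5·e^0.958 = 134714.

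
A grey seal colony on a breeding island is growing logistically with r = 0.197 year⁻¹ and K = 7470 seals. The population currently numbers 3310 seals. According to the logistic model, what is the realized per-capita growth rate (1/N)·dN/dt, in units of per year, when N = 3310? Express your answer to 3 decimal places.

0.110 per year

(1/N)·dN/dt = r(1 − N/K) = 0.197 × (1 − 3310/7470).
= 0.197 × 0.55689 = 0.10971.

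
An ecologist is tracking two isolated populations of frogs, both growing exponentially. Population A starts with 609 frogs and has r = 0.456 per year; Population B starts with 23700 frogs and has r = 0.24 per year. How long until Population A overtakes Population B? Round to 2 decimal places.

Set 609·e^(0.456t) = 23700·e^(0.24t).
e^((0.456 − 0.24)t) = 23700/609 → e^(0.216·t) = 38.916.
0.216·t = ln(38.916) = 3.6614, so t = 3.6614/0.216 = 16.951.

16.95 years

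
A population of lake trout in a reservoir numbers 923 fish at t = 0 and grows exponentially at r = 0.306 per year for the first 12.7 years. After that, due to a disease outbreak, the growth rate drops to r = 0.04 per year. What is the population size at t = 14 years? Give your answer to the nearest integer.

Phase 1: N(12.7) = 923·e^(0.306×12.7) = 923·e^3.886 = 44973.5.
Phase 2 runs for 14 − 12.7 = 1.3 years at r = 0.04.
N(14) = 44973.5·e^(0.04×1.3) = 44973.5·e^0.052 = 47374.

47374 fish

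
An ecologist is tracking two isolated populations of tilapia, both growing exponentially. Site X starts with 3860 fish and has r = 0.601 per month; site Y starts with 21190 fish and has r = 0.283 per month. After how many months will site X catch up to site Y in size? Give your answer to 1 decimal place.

5.4 months

Set 3860·e^(0.601t) = 21190·e^(0.283t).
e^((0.601 − 0.283)t) = 21190/3860 → e^(0.318·t) = 5.4896.
0.318·t = ln(5.4896) = 1.7029, so t = 1.7029/0.318 = 5.3549.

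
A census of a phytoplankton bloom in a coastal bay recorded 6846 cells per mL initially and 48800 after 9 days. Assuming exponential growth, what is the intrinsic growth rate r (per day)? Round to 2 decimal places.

From N(t) = N₀·e^(rt): e^(r·9) = 48800/6846 = 7.1283.
r·9 = ln(7.1283) = 1.9641, so r = 1.9641/9 = 0.21823.

0.22 per day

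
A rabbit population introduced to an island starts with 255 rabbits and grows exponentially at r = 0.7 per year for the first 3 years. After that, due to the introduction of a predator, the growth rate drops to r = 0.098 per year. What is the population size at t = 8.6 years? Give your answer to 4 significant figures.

3605 rabbits

Phase 1: N(3) = 255·e^(0.7×3) = 255·e^2.1 = 2082.37.
Phase 2 runs for 8.6 − 3 = 5.6 years at r = 0.098.
N(8.6) = 2082.37·e^(0.098×5.6) = 2082.37·e^0.5488 = 3604.95.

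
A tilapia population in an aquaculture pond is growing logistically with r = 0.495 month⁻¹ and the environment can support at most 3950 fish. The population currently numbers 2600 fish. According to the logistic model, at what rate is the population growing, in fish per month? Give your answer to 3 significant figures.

dN/dt = rN(1 − N/K) = 0.495 × 2600 × (1 − 2600/3950).
1 − 2600/3950 = 0.34177; dN/dt = 0.495 × 2600 × 0.34177 = 439.86.

440 fish per month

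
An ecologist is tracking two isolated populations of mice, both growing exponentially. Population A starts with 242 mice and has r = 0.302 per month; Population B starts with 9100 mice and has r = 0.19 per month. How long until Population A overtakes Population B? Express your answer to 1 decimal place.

32.4 months

Set 242·e^(0.302t) = 9100·e^(0.19t).
e^((0.302 − 0.19)t) = 9100/242 → e^(0.112·t) = 37.603.
0.112·t = ln(37.603) = 3.6271, so t = 3.6271/0.112 = 32.385.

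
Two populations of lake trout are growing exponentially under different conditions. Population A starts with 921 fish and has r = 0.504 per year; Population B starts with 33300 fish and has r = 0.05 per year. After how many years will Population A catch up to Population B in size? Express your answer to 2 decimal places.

Set 921·e^(0.504t) = 33300·e^(0.05t).
e^((0.504 − 0.05)t) = 33300/921 → e^(0.454·t) = 36.156.
0.454·t = ln(36.156) = 3.5879, so t = 3.5879/0.454 = 7.9028.

7.90 years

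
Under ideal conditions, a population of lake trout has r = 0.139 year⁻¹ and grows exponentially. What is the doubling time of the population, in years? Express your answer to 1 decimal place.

5.0 years

Doubling time t_d = ln(2)/r = 0.6931/0.139 = 4.9867.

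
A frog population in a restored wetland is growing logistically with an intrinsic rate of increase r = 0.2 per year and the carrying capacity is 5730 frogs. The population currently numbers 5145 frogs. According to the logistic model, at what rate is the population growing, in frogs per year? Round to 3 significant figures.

105 frogs per year

dN/dt = rN(1 − N/K) = 0.2 × 5145 × (1 − 5145/5730).
1 − 5145/5730 = 0.10209; dN/dt = 0.2 × 5145 × 0.10209 = 105.05.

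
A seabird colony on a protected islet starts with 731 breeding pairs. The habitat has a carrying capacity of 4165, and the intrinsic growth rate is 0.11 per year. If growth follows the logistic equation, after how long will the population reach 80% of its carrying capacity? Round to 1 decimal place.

A = (K − N₀)/N₀ = (4165 − 731)/731 = 4.6977.
Solve 4165/(1 + 4.6977·e^(−0.11t)) = 3332: 1 + 4.6977·e^(−0.11t) = 1.25, so e^(−0.11t) = 0.0532178.
−0.11·t = ln(0.0532178) = -2.9334, so t = 2.9334/0.11 = 26.667.

26.7 years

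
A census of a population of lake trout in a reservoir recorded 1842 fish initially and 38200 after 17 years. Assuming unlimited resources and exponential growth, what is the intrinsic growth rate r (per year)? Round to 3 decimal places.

From N(t) = N₀·e^(rt): e^(r·17) = 38200/1842 = 20.738.
r·17 = ln(20.738) = 3.032, so r = 3.032/17 = 0.17835.

0.178 per year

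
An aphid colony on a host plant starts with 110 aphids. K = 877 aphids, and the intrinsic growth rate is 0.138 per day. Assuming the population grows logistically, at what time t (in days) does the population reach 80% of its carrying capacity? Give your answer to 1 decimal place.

A = (K − N₀)/N₀ = (877 − 110)/110 = 6.9727.
Solve 877/(1 + 6.9727·e^(−0.138t)) = 701.6: 1 + 6.9727·e^(−0.138t) = 1.25, so e^(−0.138t) = 0.035854.
−0.138·t = ln(0.035854) = -3.3283, so t = 3.3283/0.138 = 24.118.

24.1 days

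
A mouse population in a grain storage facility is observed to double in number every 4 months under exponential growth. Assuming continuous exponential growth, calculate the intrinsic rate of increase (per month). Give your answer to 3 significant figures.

r = ln(2)/t_d = 0.6931/4 = 0.17329.

0.173 per month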